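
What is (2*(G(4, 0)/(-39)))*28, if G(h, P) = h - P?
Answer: -224/39 ≈ -5.7436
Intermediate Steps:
(2*(G(4, 0)/(-39)))*28 = (2*((4 - 1*0)/(-39)))*28 = (2*((4 + 0)*(-1/39)))*28 = (2*(4*(-1/39)))*28 = (2*(-4/39))*28 = -8/39*28 = -224/39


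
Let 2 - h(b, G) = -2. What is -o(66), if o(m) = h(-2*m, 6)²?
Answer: -16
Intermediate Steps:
h(b, G) = 4 (h(b, G) = 2 - 1*(-2) = 2 + 2 = 4)
o(m) = 16 (o(m) = 4² = 16)
-o(66) = -1*16 = -16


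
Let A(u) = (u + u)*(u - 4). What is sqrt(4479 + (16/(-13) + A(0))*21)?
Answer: sqrt(752583)/13 ≈ 66.732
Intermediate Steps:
A(u) = 2*u*(-4 + u) (A(u) = (2*u)*(-4 + u) = 2*u*(-4 + u))
sqrt(4479 + (16/(-13) + A(0))*21) = sqrt(4479 + (16/(-13) + 2*0*(-4 + 0))*21) = sqrt(4479 + (16*(-1/13) + 2*0*(-4))*21) = sqrt(4479 + (-16/13 + 0)*21) = sqrt(4479 - 16/13*21) = sqrt(4479 - 336/13) = sqrt(57891/13) = sqrt(752583)/13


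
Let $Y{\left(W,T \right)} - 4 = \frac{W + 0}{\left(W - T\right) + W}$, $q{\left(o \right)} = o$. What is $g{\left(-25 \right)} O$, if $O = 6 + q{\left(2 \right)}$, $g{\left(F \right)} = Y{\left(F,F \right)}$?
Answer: $40$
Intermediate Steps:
$Y{\left(W,T \right)} = 4 + \frac{W}{- T + 2 W}$ ($Y{\left(W,T \right)} = 4 + \frac{W + 0}{\left(W - T\right) + W} = 4 + \frac{W}{- T + 2 W}$)
$g{\left(F \right)} = 5$ ($g{\left(F \right)} = \frac{- 9 F + 4 F}{F - 2 F} = \frac{\left(-5\right) F}{\left(-1\right) F} = - \frac{1}{F} \left(- 5 F\right) = 5$)
$O = 8$ ($O = 6 + 2 = 8$)
$g{\left(-25 \right)} O = 5 \cdot 8 = 40$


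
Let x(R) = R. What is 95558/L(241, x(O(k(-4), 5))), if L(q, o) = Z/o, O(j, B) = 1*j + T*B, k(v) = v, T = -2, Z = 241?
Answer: -1337812/241 ≈ -5551.1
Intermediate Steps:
O(j, B) = j - 2*B (O(j, B) = 1*j - 2*B = j - 2*B)
L(q, o) = 241/o
95558/L(241, x(O(k(-4), 5))) = 95558/((241/(-4 - 2*5))) = 95558/((241/(-4 - 10))) = 95558/((241/(-14))) = 95558/((241*(-1/14))) = 95558/(-241/14) = 95558*(-14/241) = -1337812/241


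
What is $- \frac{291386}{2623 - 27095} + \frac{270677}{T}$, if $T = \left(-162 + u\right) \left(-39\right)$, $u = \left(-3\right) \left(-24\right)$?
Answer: $\frac{1911693101}{21474180} \approx 89.023$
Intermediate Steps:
$u = 72$
$T = 3510$ ($T = \left(-162 + 72\right) \left(-39\right) = \left(-90\right) \left(-39\right) = 3510$)
$- \frac{291386}{2623 - 27095} + \frac{270677}{T} = - \frac{291386}{2623 - 27095} + \frac{270677}{3510} = - \frac{291386}{2623 - 27095} + 270677 \cdot \frac{1}{3510} = - \frac{291386}{-24472} + \frac{270677}{3510} = \left(-291386\right) \left(- \frac{1}{24472}\right) + \frac{270677}{3510} = \frac{145693}{12236} + \frac{270677}{3510} = \frac{1911693101}{21474180}$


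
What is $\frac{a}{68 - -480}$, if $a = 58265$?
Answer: $\frac{58265}{548} \approx 106.32$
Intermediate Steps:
$\frac{a}{68 - -480} = \frac{58265}{68 - -480} = \frac{58265}{68 + 480} = \frac{58265}{548}$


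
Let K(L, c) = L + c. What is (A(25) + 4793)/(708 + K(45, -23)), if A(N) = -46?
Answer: 4747/730 ≈ 6.5027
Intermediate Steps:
(A(25) + 4793)/(708 + K(45, -23)) = (-46 + 4793)/(708 + (45 - 23)) = 4747/(708 + 22) = 4747/730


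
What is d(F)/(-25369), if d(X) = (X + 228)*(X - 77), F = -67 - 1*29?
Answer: 22836/25369 ≈ 0.90015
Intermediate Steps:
F = -96 (F = -67 - 29 = -96)
d(X) = (-77 + X)*(228 + X) (d(X) = (228 + X)*(-77 + X) = (-77 + X)*(228 + X))
d(F)/(-25369) = (-17556 + (-96)**2 + 151*(-96))/(-25369) = (-17556 + 9216 - 14496)*(-1/25369) = -22836*(-1/25369) = 22836/25369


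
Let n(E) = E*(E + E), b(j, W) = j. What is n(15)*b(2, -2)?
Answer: 900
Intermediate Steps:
n(E) = 2*E² (n(E) = E*(2*E) = 2*E²)
n(15)*b(2, -2) = (2*15²)*2 = (2*225)*2 = 450*2 = 900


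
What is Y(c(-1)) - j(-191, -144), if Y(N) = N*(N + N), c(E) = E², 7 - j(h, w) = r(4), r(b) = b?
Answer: -1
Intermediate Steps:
j(h, w) = 3 (j(h, w) = 7 - 1*4 = 7 - 4 = 3)
Y(N) = 2*N² (Y(N) = N*(2*N) = 2*N²)
Y(c(-1)) - j(-191, -144) = 2*((-1)²)² - 1*3 = 2*1² - 3 = 2*1 - 3 = 2 - 3 = -1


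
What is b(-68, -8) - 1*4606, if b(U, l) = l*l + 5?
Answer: -4537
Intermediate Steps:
b(U, l) = 5 + l**2 (b(U, l) = l**2 + 5 = 5 + l**2)
b(-68, -8) - 1*4606 = (5 + (-8)**2) - 1*4606 = (5 + 64) - 4606 = 69 - 4606 = -4537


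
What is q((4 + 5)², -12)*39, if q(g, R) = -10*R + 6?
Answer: 4914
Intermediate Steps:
q(g, R) = 6 - 10*R
q((4 + 5)², -12)*39 = (6 - 10*(-12))*39 = (6 + 120)*39 = 126*39 = 4914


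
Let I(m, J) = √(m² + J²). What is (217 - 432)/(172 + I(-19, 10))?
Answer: -36980/29123 + 215*√461/29123 ≈ -1.1113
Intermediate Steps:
I(m, J) = √(J² + m²)
(217 - 432)/(172 + I(-19, 10)) = (217 - 432)/(172 + √(10² + (-19)²)) = -215/(172 + √(100 + 361)) = -215/(172 + √461)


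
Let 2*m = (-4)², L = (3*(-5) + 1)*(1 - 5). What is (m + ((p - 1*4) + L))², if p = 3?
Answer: 3969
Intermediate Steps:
L = 56 (L = (-15 + 1)*(-4) = -14*(-4) = 56)
m = 8 (m = (½)*(-4)² = (½)*16 = 8)
(m + ((p - 1*4) + L))² = (8 + ((3 - 1*4) + 56))² = (8 + ((3 - 4) + 56))² = (8 + (-1 + 56))² = (8 + 55)² = 63² = 3969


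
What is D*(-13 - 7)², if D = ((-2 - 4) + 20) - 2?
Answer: 4800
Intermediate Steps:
D = 12 (D = (-6 + 20) - 2 = 14 - 2 = 12)
D*(-13 - 7)² = 12*(-13 - 7)² = 12*(-20)² = 12*400 = 4800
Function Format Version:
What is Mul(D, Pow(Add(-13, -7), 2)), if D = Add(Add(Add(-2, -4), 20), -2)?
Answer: 4800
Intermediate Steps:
D = 12 (D = Add(Add(-6, 20), -2) = Add(14, -2) = 12)
Mul(D, Pow(Add(-13, -7), 2)) = Mul(12, Pow(Add(-13, -7), 2)) = Mul(12, Pow(-20, 2)) = Mul(12, 400) = 4800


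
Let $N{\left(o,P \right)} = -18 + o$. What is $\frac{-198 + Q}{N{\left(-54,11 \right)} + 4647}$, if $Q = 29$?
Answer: $- \frac{169}{4575} \approx -0.03694$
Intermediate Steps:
$\frac{-198 + Q}{N{\left(-54,11 \right)} + 4647} = \frac{-198 + 29}{\left(-18 - 54\right) + 4647} = - \frac{169}{-72 + 4647} = - \frac{169}{4575}$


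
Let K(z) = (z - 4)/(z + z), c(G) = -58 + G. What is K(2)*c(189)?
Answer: -131/2 ≈ -65.500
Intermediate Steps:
K(z) = (-4 + z)/(2*z) (K(z) = (-4 + z)/((2*z)) = (-4 + z)*(1/(2*z)) = (-4 + z)/(2*z))
K(2)*c(189) = ((½)*(-4 + 2)/2)*(-58 + 189) = ((½)*(½)*(-2))*131 = -½*131 = -131/2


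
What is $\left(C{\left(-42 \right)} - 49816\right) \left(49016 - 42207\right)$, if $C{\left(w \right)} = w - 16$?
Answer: $-339592066$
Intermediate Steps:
$C{\left(w \right)} = -16 + w$ ($C{\left(w \right)} = w - 16 = -16 + w$)
$\left(C{\left(-42 \right)} - 49816\right) \left(49016 - 42207\right) = \left(\left(-16 - 42\right) - 49816\right) \left(49016 - 42207\right) = \left(-58 - 49816\right) 6809 = \left(-49874\right) 6809 = -339592066$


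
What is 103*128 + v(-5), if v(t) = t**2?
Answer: 13209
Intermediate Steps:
103*128 + v(-5) = 103*128 + (-5)**2 = 13184 + 25 = 13209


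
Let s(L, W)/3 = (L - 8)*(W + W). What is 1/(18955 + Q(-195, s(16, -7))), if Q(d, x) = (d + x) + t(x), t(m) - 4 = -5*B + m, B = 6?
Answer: 1/18062 ≈ 5.5365e-5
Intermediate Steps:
t(m) = -26 + m (t(m) = 4 + (-5*6 + m) = 4 + (-30 + m) = -26 + m)
s(L, W) = 6*W*(-8 + L) (s(L, W) = 3*((L - 8)*(W + W)) = 3*((-8 + L)*(2*W)) = 3*(2*W*(-8 + L)) = 6*W*(-8 + L))
Q(d, x) = -26 + d + 2*x (Q(d, x) = (d + x) + (-26 + x) = -26 + d + 2*x)
1/(18955 + Q(-195, s(16, -7))) = 1/(18955 + (-26 - 195 + 2*(6*(-7)*(-8 + 16)))) = 1/(18955 + (-26 - 195 + 2*(6*(-7)*8))) = 1/(18955 + (-26 - 195 + 2*(-336))) = 1/(18955 + (-26 - 195 - 672)) = 1/(18955 - 893) = 1/18062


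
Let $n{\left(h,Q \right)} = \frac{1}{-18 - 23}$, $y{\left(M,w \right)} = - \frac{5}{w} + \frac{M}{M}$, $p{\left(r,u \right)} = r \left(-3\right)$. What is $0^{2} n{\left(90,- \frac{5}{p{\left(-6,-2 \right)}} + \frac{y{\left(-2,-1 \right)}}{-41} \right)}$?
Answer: $0$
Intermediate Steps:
$p{\left(r,u \right)} = - 3 r$
$y{\left(M,w \right)} = 1 - \frac{5}{w}$ ($y{\left(M,w \right)} = - \frac{5}{w} + 1 = 1 - \frac{5}{w}$)
$n{\left(h,Q \right)} = - \frac{1}{41}$ ($n{\left(h,Q \right)} = \frac{1}{-41} = - \frac{1}{41}$)
$0^{2} n{\left(90,- \frac{5}{p{\left(-6,-2 \right)}} + \frac{y{\left(-2,-1 \right)}}{-41} \right)} = 0^{2} \left(- \frac{1}{41}\right) = 0 \left(- \frac{1}{41}\right) = 0$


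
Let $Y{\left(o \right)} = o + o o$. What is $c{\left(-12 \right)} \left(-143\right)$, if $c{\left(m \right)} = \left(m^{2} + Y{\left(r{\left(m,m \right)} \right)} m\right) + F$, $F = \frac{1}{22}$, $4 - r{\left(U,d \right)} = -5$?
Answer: $\frac{267683}{2} \approx 1.3384 \cdot 10^{5}$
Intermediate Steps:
$r{\left(U,d \right)} = 9$ ($r{\left(U,d \right)} = 4 - -5 = 4 + 5 = 9$)
$Y{\left(o \right)} = o + o^{2}$
$F = \frac{1}{22} \approx 0.045455$
$c{\left(m \right)} = \frac{1}{22} + m^{2} + 90 m$ ($c{\left(m \right)} = \left(m^{2} + 9 \left(1 + 9\right) m\right) + \frac{1}{22} = \left(m^{2} + 9 \cdot 10 m\right) + \frac{1}{22} = \left(m^{2} + 90 m\right) + \frac{1}{22} = \frac{1}{22} + m^{2} + 90 m$)
$c{\left(-12 \right)} \left(-143\right) = \left(\frac{1}{22} + \left(-12\right)^{2} + 90 \left(-12\right)\right) \left(-143\right) = \left(\frac{1}{22} + 144 - 1080\right) \left(-143\right) = \left(- \frac{20591}{22}\right) \left(-143\right) = \frac{267683}{2}$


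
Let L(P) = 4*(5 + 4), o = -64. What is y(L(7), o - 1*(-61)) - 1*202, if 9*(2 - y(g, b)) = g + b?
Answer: -611/3 ≈ -203.67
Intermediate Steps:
L(P) = 36 (L(P) = 4*9 = 36)
y(g, b) = 2 - b/9 - g/9 (y(g, b) = 2 - (g + b)/9 = 2 - (b + g)/9 = 2 + (-b/9 - g/9) = 2 - b/9 - g/9)
y(L(7), o - 1*(-61)) - 1*202 = (2 - (-64 - 1*(-61))/9 - ⅑*36) - 1*202 = (2 - (-64 + 61)/9 - 4) - 202 = (2 - ⅑*(-3) - 4) - 202 = (2 + ⅓ - 4) - 202 = -5/3 - 202 = -611/3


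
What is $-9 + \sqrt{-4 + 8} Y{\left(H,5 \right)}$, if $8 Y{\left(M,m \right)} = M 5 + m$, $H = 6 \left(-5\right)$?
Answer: $- \frac{181}{4} \approx -45.25$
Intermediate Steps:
$H = -30$
$Y{\left(M,m \right)} = \frac{m}{8} + \frac{5 M}{8}$ ($Y{\left(M,m \right)} = \frac{M 5 + m}{8} = \frac{5 M + m}{8} = \frac{m + 5 M}{8} = \frac{m}{8} + \frac{5 M}{8}$)
$-9 + \sqrt{-4 + 8} Y{\left(H,5 \right)} = -9 + \sqrt{-4 + 8} \left(\frac{1}{8} \cdot 5 + \frac{5}{8} \left(-30\right)\right) = -9 + \sqrt{4} \left(\frac{5}{8} - \frac{75}{4}\right) = -9 + 2 \left(- \frac{145}{8}\right) = -9 - \frac{145}{4} = - \frac{181}{4}$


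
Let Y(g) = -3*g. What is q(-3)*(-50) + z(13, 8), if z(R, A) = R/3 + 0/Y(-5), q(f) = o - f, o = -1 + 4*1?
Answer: -887/3 ≈ -295.67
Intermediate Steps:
o = 3 (o = -1 + 4 = 3)
q(f) = 3 - f
z(R, A) = R/3 (z(R, A) = R/3 + 0/((-3*(-5))) = R*(1/3) + 0/15 = R/3 + 0*(1/15) = R/3 + 0 = R/3)
q(-3)*(-50) + z(13, 8) = (3 - 1*(-3))*(-50) + (1/3)*13 = (3 + 3)*(-50) + 13/3 = 6*(-50) + 13/3 = -300 + 13/3 = -887/3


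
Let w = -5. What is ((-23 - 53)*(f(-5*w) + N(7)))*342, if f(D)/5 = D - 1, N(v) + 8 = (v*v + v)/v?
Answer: -3119040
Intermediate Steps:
N(v) = -8 + (v + v²)/v (N(v) = -8 + (v*v + v)/v = -8 + (v² + v)/v = -8 + (v + v²)/v)
f(D) = -5 + 5*D (f(D) = 5*(D - 1) = 5*(-1 + D) = -5 + 5*D)
((-23 - 53)*(f(-5*w) + N(7)))*342 = ((-23 - 53)*((-5 + 5*(-5*(-5))) + (-7 + 7)))*342 = -76*((-5 + 5*25) + 0)*342 = -76*((-5 + 125) + 0)*342 = -76*(120 + 0)*342 = -76*120*342 = -9120*342 = -3119040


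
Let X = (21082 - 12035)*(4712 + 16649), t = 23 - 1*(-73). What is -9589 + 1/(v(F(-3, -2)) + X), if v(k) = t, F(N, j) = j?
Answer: -1853103621106/193253063 ≈ -9589.0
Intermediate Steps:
t = 96 (t = 23 + 73 = 96)
v(k) = 96
X = 193252967 (X = 9047*21361 = 193252967)
-9589 + 1/(v(F(-3, -2)) + X) = -9589 + 1/(96 + 193252967) = -9589 + 1/193253063 = -1853103621106/193253063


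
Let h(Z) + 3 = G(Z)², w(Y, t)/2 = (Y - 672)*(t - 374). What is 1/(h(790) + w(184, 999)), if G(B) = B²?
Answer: 1/389500199997 ≈ 2.5674e-12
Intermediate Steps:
w(Y, t) = 2*(-672 + Y)*(-374 + t) (w(Y, t) = 2*((Y - 672)*(t - 374)) = 2*((-672 + Y)*(-374 + t)) = 2*(-672 + Y)*(-374 + t))
h(Z) = -3 + Z⁴ (h(Z) = -3 + (Z²)² = -3 + Z⁴)
1/(h(790) + w(184, 999)) = 1/((-3 + 790⁴) + (502656 - 1344*999 - 748*184 + 2*184*999)) = 1/((-3 + 389500810000) + (502656 - 1342656 - 137632 + 367632)) = 1/(389500809997 - 610000) = 1/389500199997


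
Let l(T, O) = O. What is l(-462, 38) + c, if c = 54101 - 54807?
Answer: -668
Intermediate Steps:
c = -706
l(-462, 38) + c = 38 - 706 = -668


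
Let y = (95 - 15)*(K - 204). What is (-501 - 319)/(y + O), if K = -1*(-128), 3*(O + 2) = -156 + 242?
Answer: 123/908 ≈ 0.13546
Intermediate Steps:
O = 80/3 (O = -2 + (-156 + 242)/3 = -2 + (⅓)*86 = -2 + 86/3 = 80/3 ≈ 26.667)
K = 128
y = -6080 (y = (95 - 15)*(128 - 204) = 80*(-76) = -6080)
(-501 - 319)/(y + O) = (-501 - 319)/(-6080 + 80/3) = -820/(-18160/3) = -820*(-3/18160) = 123/908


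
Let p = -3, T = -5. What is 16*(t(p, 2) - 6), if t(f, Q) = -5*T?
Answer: 304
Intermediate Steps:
t(f, Q) = 25 (t(f, Q) = -5*(-5) = 25)
16*(t(p, 2) - 6) = 16*(25 - 6) = 16*19 = 304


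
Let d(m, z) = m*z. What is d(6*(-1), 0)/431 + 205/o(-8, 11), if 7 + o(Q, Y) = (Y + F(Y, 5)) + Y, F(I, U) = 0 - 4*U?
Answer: -41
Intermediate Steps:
F(I, U) = -4*U
o(Q, Y) = -27 + 2*Y (o(Q, Y) = -7 + ((Y - 4*5) + Y) = -7 + ((Y - 20) + Y) = -7 + ((-20 + Y) + Y) = -7 + (-20 + 2*Y) = -27 + 2*Y)
d(6*(-1), 0)/431 + 205/o(-8, 11) = ((6*(-1))*0)/431 + 205/(-27 + 2*11) = -6*0*(1/431) + 205/(-27 + 22) = 0*(1/431) + 205/(-5) = 0 + 205*(-⅕) = 0 - 41 = -41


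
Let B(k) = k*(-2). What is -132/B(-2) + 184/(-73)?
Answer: -2593/73 ≈ -35.521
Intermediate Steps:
B(k) = -2*k
-132/B(-2) + 184/(-73) = -132/((-2*(-2))) + 184/(-73) = -132/4 + 184*(-1/73) = -132*¼ - 184/73 = -33 - 184/73 = -2593/73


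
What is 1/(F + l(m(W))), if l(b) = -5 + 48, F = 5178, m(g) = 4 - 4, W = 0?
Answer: 1/5221 ≈ 0.00019153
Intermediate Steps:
m(g) = 0
l(b) = 43
1/(F + l(m(W))) = 1/(5178 + 43) = 1/5221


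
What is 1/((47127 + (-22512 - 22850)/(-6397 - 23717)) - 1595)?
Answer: 15057/685598005 ≈ 2.1962e-5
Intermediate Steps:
1/((47127 + (-22512 - 22850)/(-6397 - 23717)) - 1595) = 1/((47127 - 45362/(-30114)) - 1595) = 1/((47127 - 45362*(-1/30114)) - 1595) = 1/((47127 + 22681/15057) - 1595) = 1/(709613920/15057 - 1595) = 1/(685598005/15057) = 15057/685598005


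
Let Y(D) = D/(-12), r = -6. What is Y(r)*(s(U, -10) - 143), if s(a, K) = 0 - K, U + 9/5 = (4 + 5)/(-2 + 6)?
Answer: -133/2 ≈ -66.500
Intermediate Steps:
U = 9/20 (U = -9/5 + (4 + 5)/(-2 + 6) = -9/5 + 9/4 = 9/20 ≈ 0.45000)
Y(D) = -D/12 (Y(D) = D*(-1/12) = -D/12)
s(a, K) = -K
Y(r)*(s(U, -10) - 143) = (-1/12*(-6))*(-1*(-10) - 143) = (10 - 143)/2 = (½)*(-133) = -133/2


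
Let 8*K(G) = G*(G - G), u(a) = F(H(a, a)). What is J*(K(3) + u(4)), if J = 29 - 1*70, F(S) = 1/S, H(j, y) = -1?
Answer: 41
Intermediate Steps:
u(a) = -1 (u(a) = 1/(-1) = -1)
K(G) = 0 (K(G) = (G*(G - G))/8 = (G*0)/8 = (1/8)*0 = 0)
J = -41 (J = 29 - 70 = -41)
J*(K(3) + u(4)) = -41*(0 - 1) = -41*(-1) = 41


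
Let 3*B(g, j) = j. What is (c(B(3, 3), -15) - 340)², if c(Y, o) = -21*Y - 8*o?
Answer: 58081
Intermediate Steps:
B(g, j) = j/3
(c(B(3, 3), -15) - 340)² = ((-7*3 - 8*(-15)) - 340)² = ((-21*1 + 120) - 340)² = ((-21 + 120) - 340)² = (99 - 340)² = (-241)² = 58081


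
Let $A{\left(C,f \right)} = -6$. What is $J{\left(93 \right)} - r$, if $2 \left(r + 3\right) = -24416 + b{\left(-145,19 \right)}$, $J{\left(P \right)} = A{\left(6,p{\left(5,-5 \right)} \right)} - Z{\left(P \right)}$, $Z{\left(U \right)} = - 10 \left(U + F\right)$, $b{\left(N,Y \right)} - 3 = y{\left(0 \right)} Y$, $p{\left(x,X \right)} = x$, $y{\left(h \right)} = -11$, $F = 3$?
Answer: $13268$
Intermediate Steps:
$b{\left(N,Y \right)} = 3 - 11 Y$
$Z{\left(U \right)} = -30 - 10 U$ ($Z{\left(U \right)} = - 10 \left(U + 3\right) = - 10 \left(3 + U\right) = -30 - 10 U$)
$J{\left(P \right)} = 24 + 10 P$ ($J{\left(P \right)} = -6 - \left(-30 - 10 P\right) = -6 + \left(30 + 10 P\right) = 24 + 10 P$)
$r = -12314$ ($r = -3 + \frac{-24416 + \left(3 - 209\right)}{2} = -3 + \frac{-24416 - 206}{2} = -3 + \frac{1}{2} \left(-24622\right) = -3 - 12311 = -12314$)
$J{\left(93 \right)} - r = \left(24 + 10 \cdot 93\right) - -12314 = \left(24 + 930\right) + 12314 = 954 + 12314 = 13268$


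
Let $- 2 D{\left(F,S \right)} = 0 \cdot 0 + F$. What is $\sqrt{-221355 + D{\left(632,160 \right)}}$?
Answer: $i \sqrt{221671} \approx 470.82 i$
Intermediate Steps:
$D{\left(F,S \right)} = - \frac{F}{2}$ ($D{\left(F,S \right)} = - \frac{0 \cdot 0 + F}{2} = - \frac{0 + F}{2} = - \frac{F}{2}$)
$\sqrt{-221355 + D{\left(632,160 \right)}} = \sqrt{-221355 - 316} = \sqrt{-221671} = i \sqrt{221671}$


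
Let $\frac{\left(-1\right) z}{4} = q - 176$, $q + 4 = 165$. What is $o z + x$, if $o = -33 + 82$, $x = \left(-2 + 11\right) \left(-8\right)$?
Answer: $2868$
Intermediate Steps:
$q = 161$ ($q = -4 + 165 = 161$)
$x = -72$ ($x = 9 \left(-8\right) = -72$)
$o = 49$
$z = 60$ ($z = - 4 \left(161 - 176\right) = \left(-4\right) \left(-15\right) = 60$)
$o z + x = 49 \cdot 60 - 72 = 2940 - 72 = 2868$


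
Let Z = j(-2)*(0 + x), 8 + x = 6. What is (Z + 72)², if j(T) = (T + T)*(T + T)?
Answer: 1600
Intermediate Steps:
j(T) = 4*T² (j(T) = (2*T)*(2*T) = 4*T²)
x = -2 (x = -8 + 6 = -2)
Z = -32 (Z = (4*(-2)²)*(0 - 2) = (4*4)*(-2) = 16*(-2) = -32)
(Z + 72)² = (-32 + 72)² = 40² = 1600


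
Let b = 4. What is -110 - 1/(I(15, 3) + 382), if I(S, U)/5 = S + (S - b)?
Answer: -56321/512 ≈ -110.00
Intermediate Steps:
I(S, U) = -20 + 10*S (I(S, U) = 5*(S + (S - 1*4)) = 5*(S + (S - 4)) = 5*(S + (-4 + S)) = 5*(-4 + 2*S) = -20 + 10*S)
-110 - 1/(I(15, 3) + 382) = -110 - 1/((-20 + 10*15) + 382) = -110 - 1/((-20 + 150) + 382) = -110 - 1/(130 + 382) = -110 - 1/512 = -56321/512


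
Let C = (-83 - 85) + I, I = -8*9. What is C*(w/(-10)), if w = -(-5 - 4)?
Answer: 216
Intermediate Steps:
I = -72
w = 9 (w = -1*(-9) = 9)
C = -240 (C = (-83 - 85) - 72 = -168 - 72 = -240)
C*(w/(-10)) = -2160/(-10) = -2160*(-1)/10 = -240*(-9/10) = 216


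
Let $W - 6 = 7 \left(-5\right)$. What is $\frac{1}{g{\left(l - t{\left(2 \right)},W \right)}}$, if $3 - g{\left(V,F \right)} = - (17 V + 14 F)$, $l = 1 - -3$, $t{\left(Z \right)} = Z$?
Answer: $- \frac{1}{369} \approx -0.00271$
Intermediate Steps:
$W = -29$ ($W = 6 + 7 \left(-5\right) = 6 - 35 = -29$)
$l = 4$ ($l = 1 + 3 = 4$)
$g{\left(V,F \right)} = 3 + 14 F + 17 V$ ($g{\left(V,F \right)} = 3 - - (17 V + 14 F) = 3 - - (14 F + 17 V) = 3 - \left(- 17 V - 14 F\right) = 3 + \left(14 F + 17 V\right) = 3 + 14 F + 17 V$)
$\frac{1}{g{\left(l - t{\left(2 \right)},W \right)}} = \frac{1}{3 + 14 \left(-29\right) + 17 \left(4 - 2\right)} = \frac{1}{3 - 406 + 17 \left(4 - 2\right)} = \frac{1}{3 - 406 + 17 \cdot 2} = \frac{1}{3 - 406 + 34} = \frac{1}{-369} = - \frac{1}{369}$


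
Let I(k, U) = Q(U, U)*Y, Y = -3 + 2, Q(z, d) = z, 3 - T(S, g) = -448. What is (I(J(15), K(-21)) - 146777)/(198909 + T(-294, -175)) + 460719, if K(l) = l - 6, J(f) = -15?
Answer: 9184879309/19936 ≈ 4.6072e+5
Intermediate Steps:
T(S, g) = 451 (T(S, g) = 3 - 1*(-448) = 3 + 448 = 451)
K(l) = -6 + l
Y = -1
I(k, U) = -U (I(k, U) = U*(-1) = -U)
(I(J(15), K(-21)) - 146777)/(198909 + T(-294, -175)) + 460719 = (-(-6 - 21) - 146777)/(198909 + 451) + 460719 = (-1*(-27) - 146777)/199360 + 460719 = (27 - 146777)*(1/199360) + 460719 = -146750*1/199360 + 460719 = -14675/19936 + 460719 = 9184879309/19936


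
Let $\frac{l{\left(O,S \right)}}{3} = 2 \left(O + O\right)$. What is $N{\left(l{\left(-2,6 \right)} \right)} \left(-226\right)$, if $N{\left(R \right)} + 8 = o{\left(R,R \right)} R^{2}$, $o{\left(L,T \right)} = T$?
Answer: $3126032$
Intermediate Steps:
$l{\left(O,S \right)} = 12 O$ ($l{\left(O,S \right)} = 3 \cdot 2 \left(O + O\right) = 3 \cdot 2 \cdot 2 O = 3 \cdot 4 O = 12 O$)
$N{\left(R \right)} = -8 + R^{3}$ ($N{\left(R \right)} = -8 + R R^{2} = -8 + R^{3}$)
$N{\left(l{\left(-2,6 \right)} \right)} \left(-226\right) = \left(-8 + \left(12 \left(-2\right)\right)^{3}\right) \left(-226\right) = \left(-8 + \left(-24\right)^{3}\right) \left(-226\right) = \left(-8 - 13824\right) \left(-226\right) = \left(-13832\right) \left(-226\right) = 3126032$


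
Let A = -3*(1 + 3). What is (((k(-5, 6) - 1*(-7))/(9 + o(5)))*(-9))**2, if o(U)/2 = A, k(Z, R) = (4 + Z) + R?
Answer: 1296/25 ≈ 51.840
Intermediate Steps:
A = -12 (A = -3*4 = -12)
k(Z, R) = 4 + R + Z
o(U) = -24 (o(U) = 2*(-12) = -24)
(((k(-5, 6) - 1*(-7))/(9 + o(5)))*(-9))**2 = ((((4 + 6 - 5) - 1*(-7))/(9 - 24))*(-9))**2 = (((5 + 7)/(-15))*(-9))**2 = ((12*(-1/15))*(-9))**2 = (-4/5*(-9))**2 = (36/5)**2 = 1296/25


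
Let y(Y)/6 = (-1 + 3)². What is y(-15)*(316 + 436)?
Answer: 18048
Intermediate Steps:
y(Y) = 24 (y(Y) = 6*(-1 + 3)² = 6*2² = 6*4 = 24)
y(-15)*(316 + 436) = 24*(316 + 436) = 24*752 = 18048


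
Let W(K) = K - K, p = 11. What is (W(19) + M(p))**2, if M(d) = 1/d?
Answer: 1/121 ≈ 0.0082645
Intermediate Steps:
W(K) = 0
(W(19) + M(p))**2 = (0 + 1/11)**2 = (1/11)**2 = 1/121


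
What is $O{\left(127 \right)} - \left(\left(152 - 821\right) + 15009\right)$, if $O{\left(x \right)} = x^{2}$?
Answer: $1789$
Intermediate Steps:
$O{\left(127 \right)} - \left(\left(152 - 821\right) + 15009\right) = 127^{2} - \left(\left(152 - 821\right) + 15009\right) = 16129 - \left(-669 + 15009\right) = 16129 - 14340 = 1789$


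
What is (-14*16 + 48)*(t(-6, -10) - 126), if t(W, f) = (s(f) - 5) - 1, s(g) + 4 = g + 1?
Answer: 25520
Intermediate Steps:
s(g) = -3 + g (s(g) = -4 + (g + 1) = -4 + (1 + g) = -3 + g)
t(W, f) = -9 + f (t(W, f) = ((-3 + f) - 5) - 1 = (-8 + f) - 1 = -9 + f)
(-14*16 + 48)*(t(-6, -10) - 126) = (-14*16 + 48)*((-9 - 10) - 126) = (-224 + 48)*(-19 - 126) = -176*(-145) = 25520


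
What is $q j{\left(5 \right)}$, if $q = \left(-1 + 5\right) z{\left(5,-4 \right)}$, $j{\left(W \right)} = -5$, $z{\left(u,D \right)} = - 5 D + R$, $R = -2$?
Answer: $-360$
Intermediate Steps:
$z{\left(u,D \right)} = -2 - 5 D$ ($z{\left(u,D \right)} = - 5 D - 2 = -2 - 5 D$)
$q = 72$ ($q = \left(-1 + 5\right) \left(-2 - -20\right) = 4 \left(-2 + 20\right) = 4 \cdot 18 = 72$)
$q j{\left(5 \right)} = 72 \left(-5\right) = -360$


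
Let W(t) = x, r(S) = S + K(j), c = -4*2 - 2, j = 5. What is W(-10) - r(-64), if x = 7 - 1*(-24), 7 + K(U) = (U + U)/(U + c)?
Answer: 104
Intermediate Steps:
c = -10 (c = -8 - 2 = -10)
K(U) = -7 + 2*U/(-10 + U) (K(U) = -7 + (U + U)/(U - 10) = -7 + (2*U)/(-10 + U) = -7 + 2*U/(-10 + U))
x = 31 (x = 7 + 24 = 31)
r(S) = -9 + S (r(S) = S + 5*(14 - 1*5)/(-10 + 5) = S + 5*(14 - 5)/(-5) = S + 5*(-⅕)*9 = S - 9 = -9 + S)
W(t) = 31
W(-10) - r(-64) = 31 - (-9 - 64) = 31 - 1*(-73) = 31 + 73 = 104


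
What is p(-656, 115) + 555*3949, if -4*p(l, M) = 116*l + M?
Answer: 8842761/4 ≈ 2.2107e+6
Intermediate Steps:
p(l, M) = -29*l - M/4 (p(l, M) = -(116*l + M)/4 = -(M + 116*l)/4 = -29*l - M/4)
p(-656, 115) + 555*3949 = (-29*(-656) - ¼*115) + 555*3949 = (19024 - 115/4) + 2191695 = 75981/4 + 2191695 = 8842761/4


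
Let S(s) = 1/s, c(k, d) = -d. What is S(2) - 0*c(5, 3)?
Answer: ½ ≈ 0.50000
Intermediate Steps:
S(2) - 0*c(5, 3) = 1/2 - 0*(-1*3) = ½ - 0*(-3) = ½ - 20*0 = ½ + 0 = ½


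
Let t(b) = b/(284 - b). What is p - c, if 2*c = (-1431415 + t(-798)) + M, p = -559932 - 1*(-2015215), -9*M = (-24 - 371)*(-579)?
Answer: 7088279495/3246 ≈ 2.1837e+6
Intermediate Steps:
M = -76235/3 (M = -(-24 - 371)*(-579)/9 = -(-395)*(-579)/9 = -⅑*228705 = -76235/3 ≈ -25412.)
p = 1455283 (p = -559932 + 2015215 = 1455283)
c = -2364430877/3246 (c = ((-1431415 - 1*(-798)/(-284 - 798)) - 76235/3)/2 = ((-1431415 - 1*(-798)/(-1082)) - 76235/3)/2 = ((-1431415 - 1*(-798)*(-1/1082)) - 76235/3)/2 = ((-1431415 - 399/541) - 76235/3)/2 = (-774395914/541 - 76235/3)/2 = (½)*(-2364430877/1623) = -2364430877/3246 ≈ -7.2841e+5)
p - c = 1455283 - 1*(-2364430877/3246) = 1455283 + 2364430877/3246 = 7088279495/3246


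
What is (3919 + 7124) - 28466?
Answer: -17423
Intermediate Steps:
(3919 + 7124) - 28466 = 11043 - 28466 = -17423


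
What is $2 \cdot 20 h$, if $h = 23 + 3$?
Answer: $1040$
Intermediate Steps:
$h = 26$
$2 \cdot 20 h = 2 \cdot 20 \cdot 26 = 40 \cdot 26 = 1040$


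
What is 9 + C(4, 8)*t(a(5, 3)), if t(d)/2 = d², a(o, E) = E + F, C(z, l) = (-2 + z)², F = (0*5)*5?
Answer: 81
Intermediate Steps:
F = 0 (F = 0*5 = 0)
a(o, E) = E (a(o, E) = E + 0 = E)
t(d) = 2*d²
9 + C(4, 8)*t(a(5, 3)) = 9 + (-2 + 4)²*(2*3²) = 9 + 2²*(2*9) = 9 + 4*18 = 9 + 72 = 81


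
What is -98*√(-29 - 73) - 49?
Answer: -49 - 98*I*√102 ≈ -49.0 - 989.75*I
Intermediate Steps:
-98*√(-29 - 73) - 49 = -98*I*√102 - 49 = -49 - 98*I*√102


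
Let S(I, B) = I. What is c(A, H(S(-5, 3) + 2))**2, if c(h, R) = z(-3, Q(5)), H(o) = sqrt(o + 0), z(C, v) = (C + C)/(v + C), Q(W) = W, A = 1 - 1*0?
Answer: 9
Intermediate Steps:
A = 1 (A = 1 + 0 = 1)
z(C, v) = 2*C/(C + v) (z(C, v) = (2*C)/(C + v) = 2*C/(C + v))
H(o) = sqrt(o)
c(h, R) = -3 (c(h, R) = 2*(-3)/(-3 + 5) = 2*(-3)/2 = 2*(-3)*(1/2) = -3)
c(A, H(S(-5, 3) + 2))**2 = (-3)**2 = 9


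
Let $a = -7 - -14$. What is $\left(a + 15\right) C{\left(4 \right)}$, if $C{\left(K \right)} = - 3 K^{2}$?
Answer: $-1056$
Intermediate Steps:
$a = 7$ ($a = -7 + 14 = 7$)
$\left(a + 15\right) C{\left(4 \right)} = \left(7 + 15\right) \left(- 3 \cdot 4^{2}\right) = 22 \left(\left(-3\right) 16\right) = 22 \left(-48\right) = -1056$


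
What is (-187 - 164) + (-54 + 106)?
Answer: -299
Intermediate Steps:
(-187 - 164) + (-54 + 106) = -351 + 52 = -299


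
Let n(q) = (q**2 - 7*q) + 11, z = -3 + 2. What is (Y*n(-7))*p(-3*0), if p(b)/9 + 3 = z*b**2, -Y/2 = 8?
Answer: 47088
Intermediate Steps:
z = -1
n(q) = 11 + q**2 - 7*q
Y = -16 (Y = -2*8 = -16)
p(b) = -27 - 9*b**2 (p(b) = -27 + 9*(-b**2) = -27 - 9*b**2)
(Y*n(-7))*p(-3*0) = (-16*(11 + (-7)**2 - 7*(-7)))*(-27 - 9*(-3*0)**2) = (-16*(11 + 49 + 49))*(-27 - 9*0**2) = (-16*109)*(-27 - 9*0) = -1744*(-27 + 0) = -1744*(-27) = 47088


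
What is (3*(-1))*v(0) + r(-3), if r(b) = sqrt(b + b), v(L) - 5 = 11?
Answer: -48 + I*sqrt(6) ≈ -48.0 + 2.4495*I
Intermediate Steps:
v(L) = 16 (v(L) = 5 + 11 = 16)
r(b) = sqrt(2)*sqrt(b) (r(b) = sqrt(2*b) = sqrt(2)*sqrt(b))
(3*(-1))*v(0) + r(-3) = (3*(-1))*16 + sqrt(2)*sqrt(-3) = -3*16 + sqrt(2)*(I*sqrt(3)) = -48 + I*sqrt(6)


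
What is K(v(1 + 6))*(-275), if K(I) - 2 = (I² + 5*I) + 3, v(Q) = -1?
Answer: -275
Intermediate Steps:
K(I) = 5 + I² + 5*I (K(I) = 2 + ((I² + 5*I) + 3) = 2 + (3 + I² + 5*I) = 5 + I² + 5*I)
K(v(1 + 6))*(-275) = (5 + (-1)² + 5*(-1))*(-275) = (5 + 1 - 5)*(-275) = 1*(-275) = -275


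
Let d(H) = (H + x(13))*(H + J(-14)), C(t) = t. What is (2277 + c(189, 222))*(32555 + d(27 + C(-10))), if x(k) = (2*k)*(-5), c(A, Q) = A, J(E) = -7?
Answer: 77494050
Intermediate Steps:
x(k) = -10*k
d(H) = (-130 + H)*(-7 + H) (d(H) = (H - 10*13)*(H - 7) = (H - 130)*(-7 + H) = (-130 + H)*(-7 + H))
(2277 + c(189, 222))*(32555 + d(27 + C(-10))) = (2277 + 189)*(32555 + (910 + (27 - 10)**2 - 137*(27 - 10))) = 2466*(32555 + (910 + 17**2 - 137*17)) = 2466*(32555 + (910 + 289 - 2329)) = 2466*(32555 - 1130) = 2466*31425 = 77494050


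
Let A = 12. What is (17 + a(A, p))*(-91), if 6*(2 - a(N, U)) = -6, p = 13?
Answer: -1820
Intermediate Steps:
a(N, U) = 3 (a(N, U) = 2 - 1/6*(-6) = 2 + 1 = 3)
(17 + a(A, p))*(-91) = (17 + 3)*(-91) = 20*(-91) = -1820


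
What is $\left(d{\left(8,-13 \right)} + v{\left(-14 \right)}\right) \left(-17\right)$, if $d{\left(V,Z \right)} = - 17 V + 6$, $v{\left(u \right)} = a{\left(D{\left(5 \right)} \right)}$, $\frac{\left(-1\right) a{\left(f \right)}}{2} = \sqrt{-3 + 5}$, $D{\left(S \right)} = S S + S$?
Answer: $2210 + 34 \sqrt{2} \approx 2258.1$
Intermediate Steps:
$D{\left(S \right)} = S + S^{2}$ ($D{\left(S \right)} = S^{2} + S = S + S^{2}$)
$a{\left(f \right)} = - 2 \sqrt{2}$ ($a{\left(f \right)} = - 2 \sqrt{-3 + 5} = - 2 \sqrt{2}$)
$v{\left(u \right)} = - 2 \sqrt{2}$
$d{\left(V,Z \right)} = 6 - 17 V$
$\left(d{\left(8,-13 \right)} + v{\left(-14 \right)}\right) \left(-17\right) = \left(\left(6 - 136\right) - 2 \sqrt{2}\right) \left(-17\right) = \left(-130 - 2 \sqrt{2}\right) \left(-17\right) = 2210 + 34 \sqrt{2}$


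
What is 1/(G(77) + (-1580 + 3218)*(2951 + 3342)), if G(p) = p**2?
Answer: 1/10313863 ≈ 9.6957e-8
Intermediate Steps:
1/(G(77) + (-1580 + 3218)*(2951 + 3342)) = 1/(77**2 + (-1580 + 3218)*(2951 + 3342)) = 1/(5929 + 1638*6293) = 1/(5929 + 10307934) = 1/10313863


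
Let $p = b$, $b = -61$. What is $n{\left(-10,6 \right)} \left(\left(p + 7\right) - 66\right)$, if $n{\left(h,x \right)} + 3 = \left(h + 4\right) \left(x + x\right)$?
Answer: $9000$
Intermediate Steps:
$n{\left(h,x \right)} = -3 + 2 x \left(4 + h\right)$ ($n{\left(h,x \right)} = -3 + \left(h + 4\right) \left(x + x\right) = -3 + \left(4 + h\right) 2 x = -3 + 2 x \left(4 + h\right)$)
$p = -61$
$n{\left(-10,6 \right)} \left(\left(p + 7\right) - 66\right) = \left(-3 + 8 \cdot 6 + 2 \left(-10\right) 6\right) \left(\left(-61 + 7\right) - 66\right) = \left(-3 + 48 - 120\right) \left(-54 - 66\right) = \left(-75\right) \left(-120\right) = 9000$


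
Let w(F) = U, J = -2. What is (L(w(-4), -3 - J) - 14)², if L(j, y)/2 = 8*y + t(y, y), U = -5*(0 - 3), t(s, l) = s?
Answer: 1024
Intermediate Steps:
U = 15 (U = -5*(-3) = 15)
w(F) = 15
L(j, y) = 18*y (L(j, y) = 2*(8*y + y) = 2*(9*y) = 18*y)
(L(w(-4), -3 - J) - 14)² = (18*(-3 - 1*(-2)) - 14)² = (18*(-3 + 2) - 14)² = (18*(-1) - 14)² = (-18 - 14)² = (-32)² = 1024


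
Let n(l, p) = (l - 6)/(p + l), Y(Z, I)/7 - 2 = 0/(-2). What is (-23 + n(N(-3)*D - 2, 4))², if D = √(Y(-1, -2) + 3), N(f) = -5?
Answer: 85457064/177241 - 924200*√17/177241 ≈ 460.65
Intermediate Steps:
Y(Z, I) = 14 (Y(Z, I) = 14 + 7*(0/(-2)) = 14 + 7*(0*(-½)) = 14 + 7*0 = 14 + 0 = 14)
D = √17 (D = √(14 + 3) = √17 ≈ 4.1231)
n(l, p) = (-6 + l)/(l + p)
(-23 + n(N(-3)*D - 2, 4))² = (-23 + (-6 + (-5*√17 - 2))/((-5*√17 - 2) + 4))² = (-23 + (-6 + (-2 - 5*√17))/((-2 - 5*√17) + 4))² = (-23 + (-8 - 5*√17)/(2 - 5*√17))²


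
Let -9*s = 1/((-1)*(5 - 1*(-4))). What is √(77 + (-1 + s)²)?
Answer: √511597/81 ≈ 8.8304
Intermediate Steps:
s = 1/81 (s = -1/(9*(-1)*(5 - 1*(-4))) = -(-1)/(9*(5 + 4)) = -(-1)/(9*9) = -⅑*(-⅑) = 1/81 ≈ 0.012346)
√(77 + (-1 + s)²) = √(77 + (-1 + 1/81)²) = √(77 + (-80/81)²) = √(77 + 6400/6561) = √(511597/6561) = √511597/81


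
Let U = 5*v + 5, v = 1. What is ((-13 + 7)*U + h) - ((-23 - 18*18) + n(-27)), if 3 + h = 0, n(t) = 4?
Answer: 280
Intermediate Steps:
h = -3 (h = -3 + 0 = -3)
U = 10 (U = 5*1 + 5 = 5 + 5 = 10)
((-13 + 7)*U + h) - ((-23 - 18*18) + n(-27)) = ((-13 + 7)*10 - 3) - ((-23 - 18*18) + 4) = (-6*10 - 3) - ((-23 - 324) + 4) = (-60 - 3) - (-347 + 4) = -63 - 1*(-343) = -63 + 343 = 280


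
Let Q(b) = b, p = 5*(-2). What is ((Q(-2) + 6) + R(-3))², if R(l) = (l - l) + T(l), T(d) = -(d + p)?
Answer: 289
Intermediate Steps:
p = -10
T(d) = 10 - d (T(d) = -(d - 10) = -(-10 + d) = 10 - d)
R(l) = 10 - l (R(l) = (l - l) + (10 - l) = 0 + (10 - l) = 10 - l)
((Q(-2) + 6) + R(-3))² = ((-2 + 6) + (10 - 1*(-3)))² = (4 + (10 + 3))² = (4 + 13)² = 17² = 289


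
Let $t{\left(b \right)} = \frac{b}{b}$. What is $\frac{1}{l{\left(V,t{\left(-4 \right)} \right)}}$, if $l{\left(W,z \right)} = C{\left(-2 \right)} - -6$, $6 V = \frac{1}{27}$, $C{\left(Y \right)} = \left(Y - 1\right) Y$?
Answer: $\frac{1}{12} \approx 0.083333$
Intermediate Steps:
$t{\left(b \right)} = 1$
$C{\left(Y \right)} = Y \left(-1 + Y\right)$ ($C{\left(Y \right)} = \left(-1 + Y\right) Y = Y \left(-1 + Y\right)$)
$V = \frac{1}{162}$ ($V = \frac{1}{6 \cdot 27} = \frac{1}{6} \cdot \frac{1}{27} = \frac{1}{162} \approx 0.0061728$)
$l{\left(W,z \right)} = 12$ ($l{\left(W,z \right)} = - 2 \left(-1 - 2\right) - -6 = \left(-2\right) \left(-3\right) + 6 = 6 + 6 = 12$)
$\frac{1}{l{\left(V,t{\left(-4 \right)} \right)}} = \frac{1}{12}$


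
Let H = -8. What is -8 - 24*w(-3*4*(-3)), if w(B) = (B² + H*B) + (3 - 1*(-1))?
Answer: -24296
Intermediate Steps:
w(B) = 4 + B² - 8*B (w(B) = (B² - 8*B) + (3 - 1*(-1)) = (B² - 8*B) + (3 + 1) = (B² - 8*B) + 4 = 4 + B² - 8*B)
-8 - 24*w(-3*4*(-3)) = -8 - 24*(4 + (-3*4*(-3))² - 8*(-3*4)*(-3)) = -8 - 24*(4 + (-12*(-3))² - (-96)*(-3)) = -8 - 24*(4 + 36² - 8*36) = -8 - 24*(4 + 1296 - 288) = -8 - 24*1012 = -8 - 24288 = -24296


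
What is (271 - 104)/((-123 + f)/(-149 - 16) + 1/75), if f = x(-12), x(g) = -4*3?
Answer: 137775/686 ≈ 200.84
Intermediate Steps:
x(g) = -12
f = -12
(271 - 104)/((-123 + f)/(-149 - 16) + 1/75) = (271 - 104)/((-123 - 12)/(-149 - 16) + 1/75) = 167/(-135/(-165) + 1/75) = 167/(-135*(-1/165) + 1/75) = 167/(9/11 + 1/75) = 167/(686/825) = 167*(825/686) = 137775/686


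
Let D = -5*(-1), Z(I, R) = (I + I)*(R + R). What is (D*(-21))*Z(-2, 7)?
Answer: 5880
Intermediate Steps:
Z(I, R) = 4*I*R (Z(I, R) = (2*I)*(2*R) = 4*I*R)
D = 5
(D*(-21))*Z(-2, 7) = (5*(-21))*(4*(-2)*7) = -105*(-56) = 5880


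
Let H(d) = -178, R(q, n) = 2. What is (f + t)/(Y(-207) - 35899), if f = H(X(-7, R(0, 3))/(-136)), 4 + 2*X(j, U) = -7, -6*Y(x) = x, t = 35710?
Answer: -10152/10247 ≈ -0.99073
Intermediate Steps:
Y(x) = -x/6
X(j, U) = -11/2 (X(j, U) = -2 + (1/2)*(-7) = -2 - 7/2 = -11/2)
f = -178
(f + t)/(Y(-207) - 35899) = (-178 + 35710)/(-1/6*(-207) - 35899) = 35532/(69/2 - 35899) = 35532/(-71729/2) = 35532*(-2/71729) = -10152/10247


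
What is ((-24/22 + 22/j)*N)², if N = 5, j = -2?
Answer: 442225/121 ≈ 3654.8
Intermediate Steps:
((-24/22 + 22/j)*N)² = ((-24/22 + 22/(-2))*5)² = ((-24*1/22 + 22*(-½))*5)² = ((-12/11 - 11)*5)² = (-133/11*5)² = (-665/11)² = 442225/121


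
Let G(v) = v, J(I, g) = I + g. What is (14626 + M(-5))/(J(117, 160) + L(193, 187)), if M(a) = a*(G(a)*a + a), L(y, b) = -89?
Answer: 7263/94 ≈ 77.266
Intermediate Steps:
M(a) = a*(a + a**2) (M(a) = a*(a*a + a) = a*(a**2 + a) = a*(a + a**2))
(14626 + M(-5))/(J(117, 160) + L(193, 187)) = (14626 + (-5)**2*(1 - 5))/((117 + 160) - 89) = (14626 + 25*(-4))/(277 - 89) = (14626 - 100)/188 = 14526*(1/188) = 7263/94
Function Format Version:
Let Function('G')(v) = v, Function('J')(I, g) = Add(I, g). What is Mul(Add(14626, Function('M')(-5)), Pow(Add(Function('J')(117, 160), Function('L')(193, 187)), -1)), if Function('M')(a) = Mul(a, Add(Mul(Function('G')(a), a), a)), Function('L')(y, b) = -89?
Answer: Rational(7263, 94) ≈ 77.266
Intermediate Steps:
Function('M')(a) = Mul(a, Add(a, Pow(a, 2))) (Function('M')(a) = Mul(a, Add(Mul(a, a), a)) = Mul(a, Add(Pow(a, 2), a)) = Mul(a, Add(a, Pow(a, 2))))
Mul(Add(14626, Function('M')(-5)), Pow(Add(Function('J')(117, 160), Function('L')(193, 187)), -1)) = Mul(Add(14626, Mul(Pow(-5, 2), Add(1, -5))), Pow(Add(Add(117, 160), -89), -1)) = Mul(Add(14626, Mul(25, -4)), Pow(Add(277, -89), -1)) = Mul(Add(14626, -100), Pow(188, -1)) = Mul(14526, Rational(1, 188)) = Rational(7263, 94)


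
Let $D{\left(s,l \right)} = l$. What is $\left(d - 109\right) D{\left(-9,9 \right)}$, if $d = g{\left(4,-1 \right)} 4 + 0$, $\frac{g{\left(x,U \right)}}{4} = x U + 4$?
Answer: $-981$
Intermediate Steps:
$g{\left(x,U \right)} = 16 + 4 U x$ ($g{\left(x,U \right)} = 4 \left(x U + 4\right) = 4 \left(U x + 4\right) = 4 \left(4 + U x\right) = 16 + 4 U x$)
$d = 0$ ($d = \left(16 + 4 \left(-1\right) 4\right) 4 + 0 = \left(16 - 16\right) 4 + 0 = 0 \cdot 4 + 0 = 0 + 0 = 0$)
$\left(d - 109\right) D{\left(-9,9 \right)} = \left(0 - 109\right) 9 = \left(-109\right) 9 = -981$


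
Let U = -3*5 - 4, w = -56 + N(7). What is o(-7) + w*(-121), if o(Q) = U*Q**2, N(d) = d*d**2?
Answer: -35658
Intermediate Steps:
N(d) = d**3
w = 287 (w = -56 + 7**3 = -56 + 343 = 287)
U = -19 (U = -15 - 4 = -19)
o(Q) = -19*Q**2
o(-7) + w*(-121) = -19*(-7)**2 + 287*(-121) = -19*49 - 34727 = -931 - 34727 = -35658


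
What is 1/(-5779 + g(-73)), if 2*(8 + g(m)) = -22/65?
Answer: -65/376166 ≈ -0.00017280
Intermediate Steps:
g(m) = -531/65 (g(m) = -8 + (-22/65)/2 = -8 + (-22*1/65)/2 = -8 + (1/2)*(-22/65) = -8 - 11/65 = -531/65)
1/(-5779 + g(-73)) = 1/(-5779 - 531/65) = 1/(-376166/65) = -65/376166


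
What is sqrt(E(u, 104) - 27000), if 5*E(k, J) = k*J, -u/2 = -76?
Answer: 2*I*sqrt(148990)/5 ≈ 154.4*I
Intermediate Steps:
u = 152 (u = -2*(-76) = 152)
E(k, J) = J*k/5 (E(k, J) = (k*J)/5 = (J*k)/5 = J*k/5)
sqrt(E(u, 104) - 27000) = sqrt((1/5)*104*152 - 27000) = sqrt(15808/5 - 27000) = sqrt(-119192/5) = 2*I*sqrt(148990)/5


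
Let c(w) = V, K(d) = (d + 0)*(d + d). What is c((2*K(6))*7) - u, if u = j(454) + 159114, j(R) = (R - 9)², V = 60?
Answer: -357079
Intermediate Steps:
K(d) = 2*d² (K(d) = d*(2*d) = 2*d²)
c(w) = 60
j(R) = (-9 + R)²
u = 357139 (u = (-9 + 454)² + 159114 = 445² + 159114 = 198025 + 159114 = 357139)
c((2*K(6))*7) - u = 60 - 1*357139 = 60 - 357139 = -357079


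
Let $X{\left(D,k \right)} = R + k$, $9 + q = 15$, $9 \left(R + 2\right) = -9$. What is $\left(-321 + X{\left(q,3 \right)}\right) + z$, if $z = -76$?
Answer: $-397$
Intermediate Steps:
$R = -3$ ($R = -2 + \frac{1}{9} \left(-9\right) = -2 - 1 = -3$)
$q = 6$ ($q = -9 + 15 = 6$)
$X{\left(D,k \right)} = -3 + k$
$\left(-321 + X{\left(q,3 \right)}\right) + z = \left(-321 + \left(-3 + 3\right)\right) - 76 = \left(-321 + 0\right) - 76 = -321 - 76 = -397$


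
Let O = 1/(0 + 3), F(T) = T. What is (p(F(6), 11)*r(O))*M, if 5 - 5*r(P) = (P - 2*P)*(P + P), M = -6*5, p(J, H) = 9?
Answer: -282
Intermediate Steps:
M = -30
O = ⅓ (O = 1/3 = ⅓ ≈ 0.33333)
r(P) = 1 + 2*P²/5 (r(P) = 1 - (P - 2*P)*(P + P)/5 = 1 - (-P)*2*P/5 = 1 - (-2)*P²/5 = 1 + 2*P²/5)
(p(F(6), 11)*r(O))*M = (9*(1 + 2*(⅓)²/5))*(-30) = (9*(1 + (⅖)*(⅑)))*(-30) = (9*(1 + 2/45))*(-30) = (9*(47/45))*(-30) = (47/5)*(-30) = -282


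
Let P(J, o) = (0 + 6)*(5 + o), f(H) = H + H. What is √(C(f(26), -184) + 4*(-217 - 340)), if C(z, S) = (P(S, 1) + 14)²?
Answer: 4*√17 ≈ 16.492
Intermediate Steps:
f(H) = 2*H
P(J, o) = 30 + 6*o (P(J, o) = 6*(5 + o) = 30 + 6*o)
C(z, S) = 2500 (C(z, S) = ((30 + 6*1) + 14)² = ((30 + 6) + 14)² = (36 + 14)² = 50² = 2500)
√(C(f(26), -184) + 4*(-217 - 340)) = √(2500 + 4*(-217 - 340)) = √(2500 + 4*(-557)) = √(2500 - 2228) = √272 = 4*√17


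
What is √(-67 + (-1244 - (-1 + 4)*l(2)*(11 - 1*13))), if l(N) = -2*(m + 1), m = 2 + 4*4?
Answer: 9*I*√19 ≈ 39.23*I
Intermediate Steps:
m = 18 (m = 2 + 16 = 18)
l(N) = -38 (l(N) = -2*(18 + 1) = -2*19 = -38)
√(-67 + (-1244 - (-1 + 4)*l(2)*(11 - 1*13))) = √(-67 + (-1244 - (-1 + 4)*(-38)*(11 - 1*13))) = √(-67 + (-1244 - 3*(-38)*(11 - 13))) = √(-67 + (-1244 - (-114)*(-2))) = √(-67 + (-1244 - 1*228)) = √(-67 + (-1244 - 228)) = √(-67 - 1472) = √(-1539) = 9*I*√19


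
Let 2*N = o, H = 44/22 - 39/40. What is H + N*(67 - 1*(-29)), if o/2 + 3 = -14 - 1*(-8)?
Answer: -34519/40 ≈ -862.97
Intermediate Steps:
H = 41/40 (H = 44*(1/22) - 39*1/40 = 2 - 39/40 = 41/40 ≈ 1.0250)
o = -18 (o = -6 + 2*(-14 - 1*(-8)) = -6 + 2*(-14 + 8) = -6 + 2*(-6) = -6 - 12 = -18)
N = -9 (N = (½)*(-18) = -9)
H + N*(67 - 1*(-29)) = 41/40 - 9*(67 - 1*(-29)) = 41/40 - 9*(67 + 29) = 41/40 - 9*96 = 41/40 - 864 = -34519/40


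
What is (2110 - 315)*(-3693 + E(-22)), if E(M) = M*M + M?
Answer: -5799645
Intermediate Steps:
E(M) = M + M² (E(M) = M² + M = M + M²)
(2110 - 315)*(-3693 + E(-22)) = (2110 - 315)*(-3693 - 22*(1 - 22)) = 1795*(-3693 - 22*(-21)) = 1795*(-3693 + 462) = 1795*(-3231) = -5799645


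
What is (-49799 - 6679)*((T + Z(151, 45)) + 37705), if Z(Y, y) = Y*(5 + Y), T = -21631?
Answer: -2238223140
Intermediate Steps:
(-49799 - 6679)*((T + Z(151, 45)) + 37705) = (-49799 - 6679)*((-21631 + 151*(5 + 151)) + 37705) = -56478*((-21631 + 151*156) + 37705) = -56478*((-21631 + 23556) + 37705) = -56478*(1925 + 37705) = -56478*39630 = -2238223140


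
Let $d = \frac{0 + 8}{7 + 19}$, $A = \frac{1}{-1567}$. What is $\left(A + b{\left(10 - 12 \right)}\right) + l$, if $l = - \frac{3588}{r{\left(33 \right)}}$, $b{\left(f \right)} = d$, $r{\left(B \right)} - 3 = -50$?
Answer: $\frac{73385133}{957437} \approx 76.647$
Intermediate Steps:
$r{\left(B \right)} = -47$ ($r{\left(B \right)} = 3 - 50 = -47$)
$A = - \frac{1}{1567} \approx -0.00063816$
$d = \frac{4}{13}$ ($d = \frac{8}{26} = 8 \cdot \frac{1}{26} = \frac{4}{13} \approx 0.30769$)
$b{\left(f \right)} = \frac{4}{13}$
$l = \frac{3588}{47}$ ($l = - \frac{3588}{-47} = \left(-3588\right) \left(- \frac{1}{47}\right) = \frac{3588}{47} \approx 76.34$)
$\left(A + b{\left(10 - 12 \right)}\right) + l = \left(- \frac{1}{1567} + \frac{4}{13}\right) + \frac{3588}{47} = \frac{6255}{20371} + \frac{3588}{47} = \frac{73385133}{957437}$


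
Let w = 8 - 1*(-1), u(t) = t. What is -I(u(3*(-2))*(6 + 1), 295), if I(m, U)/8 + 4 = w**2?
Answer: -616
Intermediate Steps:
w = 9 (w = 8 + 1 = 9)
I(m, U) = 616 (I(m, U) = -32 + 8*9**2 = -32 + 8*81 = -32 + 648 = 616)
-I(u(3*(-2))*(6 + 1), 295) = -1*616 = -616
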